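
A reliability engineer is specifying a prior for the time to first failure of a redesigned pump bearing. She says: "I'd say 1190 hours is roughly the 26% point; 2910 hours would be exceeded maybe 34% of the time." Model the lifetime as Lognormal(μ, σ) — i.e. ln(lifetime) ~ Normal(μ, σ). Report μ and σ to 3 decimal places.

μ ≈ 7.627, σ ≈ 0.847

If T ~ Lognormal(μ,σ) then ln T ~ Normal(μ,σ), so the p-quantile of ln T is μ + z_p·σ.
ln(1190) = 7.082 and ln(2910) = 7.976; z_{0.26} = -0.6433, z_{0.66} = 0.4125.
σ = (7.976 − 7.082)/(0.4125 − (-0.6433)) = 0.847.
μ = 7.082 − (-0.6433)·0.847 = 7.627.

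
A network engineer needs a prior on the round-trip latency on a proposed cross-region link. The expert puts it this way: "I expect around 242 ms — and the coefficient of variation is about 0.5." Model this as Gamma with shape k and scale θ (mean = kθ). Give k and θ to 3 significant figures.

For Gamma(k, scale θ): mean = kθ, variance = kθ², so CV = 1/√k.
CV = 0.5, hence k = 1/CV² = 4.
Then θ = mean/k = 242/4 = 60.5.

k ≈ 4, θ ≈ 60.5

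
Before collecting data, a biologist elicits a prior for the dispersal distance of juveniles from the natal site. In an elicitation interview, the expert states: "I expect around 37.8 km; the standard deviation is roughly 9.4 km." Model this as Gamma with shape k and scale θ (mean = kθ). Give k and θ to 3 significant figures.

For Gamma(k, scale θ): mean = kθ, variance = kθ², so CV = 1/√k.
CV = SD/mean = 9.4/37.8 = 0.2487, hence k = 1/CV² = 16.2.
Then θ = mean/k = 37.8/16.2 = 2.34.

k ≈ 16.2, θ ≈ 2.34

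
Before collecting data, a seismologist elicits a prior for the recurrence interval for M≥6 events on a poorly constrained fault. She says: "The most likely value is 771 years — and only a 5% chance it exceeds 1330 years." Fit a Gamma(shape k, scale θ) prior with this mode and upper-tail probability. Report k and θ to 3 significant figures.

k ≈ 10.4, θ ≈ 82.1

Gamma(k,θ) with k>1 has mode (k−1)θ, so θ = 771/(k−1).
Need P(X < 1330) = 0.95 with θ tied to k this way. Start at k = 2, θ = 771: P(X<1330) ≈ 0.514.
Too low — raise k to concentrate. Iterating converges to k ≈ 10.4.
Then θ = 771/(10.4−1) ≈ 82.1.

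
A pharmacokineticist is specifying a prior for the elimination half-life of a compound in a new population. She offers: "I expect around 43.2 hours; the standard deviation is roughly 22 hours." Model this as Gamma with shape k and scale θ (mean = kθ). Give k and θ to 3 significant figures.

For Gamma(k, scale θ): mean = kθ, variance = kθ², so CV = 1/√k.
CV = SD/mean = 22/43.2 = 0.5093, hence k = 1/CV² = 3.86.
Then θ = mean/k = 43.2/3.86 = 11.2.

k ≈ 3.86, θ ≈ 11.2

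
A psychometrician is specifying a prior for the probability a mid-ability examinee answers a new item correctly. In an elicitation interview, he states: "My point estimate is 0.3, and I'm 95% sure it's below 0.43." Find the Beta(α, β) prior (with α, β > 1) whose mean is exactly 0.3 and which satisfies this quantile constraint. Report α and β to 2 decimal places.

With mean 0.3 fixed, write α = 0.3s, β = 0.7s where s = α+β.
Need P(θ < 0.43) = 0.95 under Beta(0.3s, 0.7s). Normal approximation: (q−m)/√(m(1−m)/s) ≈ z_{0.95} = 1.64, so s ≈ 0.3·0.7·(1.64)²/(0.43−0.3)² = 33.6.
At s = 33.6: P(θ<0.43) ≈ 0.944. Adjusting to match 0.95 gives s ≈ 36.12.
So α = 0.3·36.12 ≈ 10.84, β = 0.7·36.12 ≈ 25.28.

α ≈ 10.84, β ≈ 25.28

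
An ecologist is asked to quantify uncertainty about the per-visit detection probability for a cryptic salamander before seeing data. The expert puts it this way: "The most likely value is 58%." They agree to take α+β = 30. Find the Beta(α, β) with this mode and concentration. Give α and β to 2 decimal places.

For α,β > 1 the Beta mode is (α−1)/(α+β−2). With α+β = 30, the mode is (α−1)/28.
Set (α−1)/28 = 0.58 → α = 1 + 0.58·28 = 17.24.
β = 30 − α = 12.76.

α = 17.24, β = 12.76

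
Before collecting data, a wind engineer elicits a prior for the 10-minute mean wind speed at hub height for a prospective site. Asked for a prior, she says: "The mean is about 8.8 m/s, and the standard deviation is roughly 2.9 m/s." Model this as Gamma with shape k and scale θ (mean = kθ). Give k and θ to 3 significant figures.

For Gamma(k, scale θ): mean = kθ, variance = kθ², so CV = 1/√k.
CV = SD/mean = 2.9/8.8 = 0.3295, hence k = 1/CV² = 9.21.
Then θ = mean/k = 8.8/9.21 = 0.956.

k ≈ 9.21, θ ≈ 0.956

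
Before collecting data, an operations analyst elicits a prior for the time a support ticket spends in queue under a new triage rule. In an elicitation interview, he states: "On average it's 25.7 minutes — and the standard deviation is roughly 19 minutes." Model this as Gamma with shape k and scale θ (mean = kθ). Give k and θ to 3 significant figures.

k ≈ 1.83, θ ≈ 14

For Gamma(k, scale θ): mean = kθ, variance = kθ², so CV = 1/√k.
CV = SD/mean = 19/25.7 = 0.7393, hence k = 1/CV² = 1.83.
Then θ = mean/k = 25.7/1.83 = 14.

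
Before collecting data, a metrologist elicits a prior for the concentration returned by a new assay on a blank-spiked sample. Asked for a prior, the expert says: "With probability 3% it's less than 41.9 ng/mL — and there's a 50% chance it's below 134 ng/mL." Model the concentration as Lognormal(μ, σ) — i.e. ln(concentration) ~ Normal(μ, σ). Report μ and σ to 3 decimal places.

μ ≈ 4.898, σ ≈ 0.618

If T ~ Lognormal(μ,σ) then ln T ~ Normal(μ,σ), so the p-quantile of ln T is μ + z_p·σ.
ln(41.9) = 3.735 and ln(134) = 4.898; z_{0.03} = -1.881, z_{0.5} = 0.
σ = (4.898 − 3.735)/(0 − (-1.881)) = 0.618.
μ = 3.735 − (-1.881)·0.618 = 4.898.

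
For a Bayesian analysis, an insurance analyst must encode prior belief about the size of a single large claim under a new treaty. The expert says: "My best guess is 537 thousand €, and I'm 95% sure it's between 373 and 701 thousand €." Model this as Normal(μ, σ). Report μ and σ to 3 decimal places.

A symmetric 95% interval runs μ ± z·σ with z = 1.96.
Half-width = 164, so σ = 164/1.96 = 83.675.
μ is the stated best guess, 537.000.

μ = 537.000, σ = 83.675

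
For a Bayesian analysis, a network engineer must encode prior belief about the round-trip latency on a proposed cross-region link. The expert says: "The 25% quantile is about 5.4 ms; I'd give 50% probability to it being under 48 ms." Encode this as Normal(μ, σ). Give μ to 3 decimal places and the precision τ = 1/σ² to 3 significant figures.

For Normal(μ,σ), the p-quantile is μ + z_p·σ. Here z_{0.25} = -0.6745, z_{0.5} = 0.
So 5.4 = μ − 0.6745σ and 48 = μ + 0σ.
Subtracting: σ = (48 − 5.4)/(0 − (-0.6745)) = 63.159.
Then μ = 5.4 − (-0.6745)·63.159 = 48.000.
Precision τ = 1/σ² = 1/63.16² = 0.000251.

μ = 48.000, τ = 0.000251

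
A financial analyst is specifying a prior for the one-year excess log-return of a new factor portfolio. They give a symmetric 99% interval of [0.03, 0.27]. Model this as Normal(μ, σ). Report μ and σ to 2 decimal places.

A symmetric 99% interval runs μ ± z·σ with z = 2.576.
Half-width = 0.12, so σ = 0.12/2.576 = 0.05.
μ is the interval midpoint, 0.15.

μ = 0.15, σ = 0.05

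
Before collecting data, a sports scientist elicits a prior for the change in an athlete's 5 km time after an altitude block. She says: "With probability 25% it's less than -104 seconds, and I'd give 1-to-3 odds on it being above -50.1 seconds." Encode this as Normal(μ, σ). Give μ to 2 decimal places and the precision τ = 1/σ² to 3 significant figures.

μ = -77.05, τ = 0.000626

The p-quantile of Normal(μ,σ) is μ + z_p·σ, with z_{0.25} = -0.6745 and z_{0.75} = 0.6745.
Eliminate σ: μ = (z₂·x₁ − z₁·x₂)/(z₂ − z₁) = (0.6745·-104 − (-0.6745)·-50.1)/1.349 = -77.05.
Then σ = (x₂ − x₁)/(z₂ − z₁) = (-50.1 − -104)/1.349 = 39.96.
Precision τ = 1/σ² = 1/39.96² = 0.000626.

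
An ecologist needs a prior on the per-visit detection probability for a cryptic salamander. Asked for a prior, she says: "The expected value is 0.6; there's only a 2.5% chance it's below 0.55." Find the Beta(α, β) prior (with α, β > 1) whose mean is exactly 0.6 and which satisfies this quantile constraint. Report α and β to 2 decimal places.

With mean 0.6 fixed, write α = 0.6s, β = 0.4s where s = α+β.
Need P(θ < 0.55) = 0.025 under Beta(0.6s, 0.4s). Normal approximation: (q−m)/√(m(1−m)/s) ≈ z_{0.025} = -1.96, so s ≈ 0.6·0.4·(-1.96)²/(0.55−0.6)² = 368.8.
At s = 368.8: P(θ<0.55) ≈ 0.026. Adjusting to match 0.025 gives s ≈ 374.90.
So α = 0.6·374.90 ≈ 224.94, β = 0.4·374.90 ≈ 149.96.

α ≈ 224.94, β ≈ 149.96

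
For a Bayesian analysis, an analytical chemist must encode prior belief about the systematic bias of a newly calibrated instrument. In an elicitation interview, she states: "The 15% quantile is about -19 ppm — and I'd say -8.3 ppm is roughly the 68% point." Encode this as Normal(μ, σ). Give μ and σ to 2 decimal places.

For Normal(μ,σ), the p-quantile is μ + z_p·σ. Here z_{0.15} = -1.036, z_{0.68} = 0.4677.
So -19 = μ − 1.036σ and -8.3 = μ + 0.4677σ.
Subtracting: σ = (-8.3 − -19)/(0.4677 − (-1.036)) = 7.11.
Then μ = -19 − (-1.036)·7.11 = -11.63.

μ = -11.63, σ = 7.11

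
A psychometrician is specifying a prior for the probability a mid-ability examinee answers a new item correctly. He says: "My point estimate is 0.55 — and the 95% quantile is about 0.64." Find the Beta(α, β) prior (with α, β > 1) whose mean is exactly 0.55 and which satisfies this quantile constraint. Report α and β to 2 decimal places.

With mean 0.55 fixed, write α = 0.55s, β = 0.45s where s = α+β.
Need P(θ < 0.64) = 0.95 under Beta(0.55s, 0.45s). Normal approximation: (q−m)/√(m(1−m)/s) ≈ z_{0.95} = 1.64, so s ≈ 0.55·0.45·(1.64)²/(0.64−0.55)² = 82.7.
At s = 82.7: P(θ<0.64) ≈ 0.952. Adjusting to match 0.95 gives s ≈ 80.51.
So α = 0.55·80.51 ≈ 44.28, β = 0.45·80.51 ≈ 36.23.

α ≈ 44.28, β ≈ 36.23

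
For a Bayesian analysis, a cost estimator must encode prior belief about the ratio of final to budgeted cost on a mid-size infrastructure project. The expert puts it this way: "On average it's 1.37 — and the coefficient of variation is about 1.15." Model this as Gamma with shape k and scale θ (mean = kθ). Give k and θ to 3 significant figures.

k ≈ 0.756, θ ≈ 1.81

For Gamma(k, scale θ): mean = kθ, variance = kθ², so CV = 1/√k.
CV = 1.15, hence k = 1/CV² = 0.756.
Then θ = mean/k = 1.37/0.756 = 1.81.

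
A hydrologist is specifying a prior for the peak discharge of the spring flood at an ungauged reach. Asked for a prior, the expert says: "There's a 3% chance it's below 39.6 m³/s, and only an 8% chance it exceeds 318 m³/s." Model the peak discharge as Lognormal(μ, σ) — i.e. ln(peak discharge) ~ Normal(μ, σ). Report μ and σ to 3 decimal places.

If T ~ Lognormal(μ,σ) then ln T ~ Normal(μ,σ), so the p-quantile of ln T is μ + z_p·σ.
ln(39.6) = 3.679 and ln(318) = 5.762; z_{0.03} = -1.881, z_{0.92} = 1.405.
σ = (5.762 − 3.679)/(1.405 − (-1.881)) = 0.634.
μ = 3.679 − (-1.881)·0.634 = 4.871.

μ ≈ 4.871, σ ≈ 0.634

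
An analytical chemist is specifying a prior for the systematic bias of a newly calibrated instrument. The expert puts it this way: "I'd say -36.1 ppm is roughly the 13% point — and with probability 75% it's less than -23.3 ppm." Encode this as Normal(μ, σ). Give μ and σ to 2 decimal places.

For Normal(μ,σ), the p-quantile is μ + z_p·σ. Here z_{0.13} = -1.126, z_{0.75} = 0.6745.
So -36.1 = μ − 1.126σ and -23.3 = μ + 0.6745σ.
Subtracting: σ = (-23.3 − -36.1)/(0.6745 − (-1.126)) = 7.11.
Then μ = -36.1 − (-1.126)·7.11 = -28.09.

μ = -28.09, σ = 7.11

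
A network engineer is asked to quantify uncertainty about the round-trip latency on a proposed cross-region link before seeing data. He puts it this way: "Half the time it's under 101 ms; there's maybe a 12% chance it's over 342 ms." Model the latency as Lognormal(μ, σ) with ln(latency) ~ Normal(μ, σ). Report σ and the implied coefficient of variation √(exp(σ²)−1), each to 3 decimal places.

σ ≈ 1.038, CV ≈ 1.392

If T ~ Lognormal(μ,σ) then ln T ~ Normal(μ,σ), so the p-quantile of ln T is μ + z_p·σ.
ln(101) = 4.615 and ln(342) = 5.835; z_{0.5} = 0, z_{0.88} = 1.175.
σ = (5.835 − 4.615)/(1.175 − (0)) = 1.038.
μ = 4.615 − (0)·1.038 = 4.615.
CV = √(exp(σ²)−1) = √(exp(1.0775)−1) = 1.392.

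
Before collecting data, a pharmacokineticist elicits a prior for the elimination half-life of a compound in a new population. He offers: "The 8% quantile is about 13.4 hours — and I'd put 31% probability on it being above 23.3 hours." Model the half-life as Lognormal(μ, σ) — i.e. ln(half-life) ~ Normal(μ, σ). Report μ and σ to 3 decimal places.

μ ≈ 3.004, σ ≈ 0.291

If T ~ Lognormal(μ,σ) then ln T ~ Normal(μ,σ), so the p-quantile of ln T is μ + z_p·σ.
ln(13.4) = 2.595 and ln(23.3) = 3.148; z_{0.08} = -1.405, z_{0.69} = 0.4959.
σ = (3.148 − 2.595)/(0.4959 − (-1.405)) = 0.291.
μ = 2.595 − (-1.405)·0.291 = 3.004.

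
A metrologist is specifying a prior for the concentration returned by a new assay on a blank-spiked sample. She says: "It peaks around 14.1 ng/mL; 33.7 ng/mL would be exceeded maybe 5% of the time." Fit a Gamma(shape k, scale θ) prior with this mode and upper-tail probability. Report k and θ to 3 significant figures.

k ≈ 4.59, θ ≈ 3.92

Gamma(k,θ) with k>1 has mode (k−1)θ, so θ = 14.1/(k−1).
Need P(X < 33.7) = 0.95 with θ tied to k this way. Start at k = 2, θ = 14.1: P(X<33.7) ≈ 0.689.
Too low — raise k to concentrate. Iterating converges to k ≈ 4.59.
Then θ = 14.1/(4.59−1) ≈ 3.92.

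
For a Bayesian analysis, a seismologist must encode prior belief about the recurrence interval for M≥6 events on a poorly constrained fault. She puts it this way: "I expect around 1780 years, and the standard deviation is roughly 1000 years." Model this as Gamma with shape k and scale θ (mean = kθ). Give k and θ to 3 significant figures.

For Gamma(k, scale θ): mean = kθ, variance = kθ², so CV = 1/√k.
CV = SD/mean = 1000/1780 = 0.5618, hence k = 1/CV² = 3.17.
Then θ = mean/k = 1780/3.17 = 562.

k ≈ 3.17, θ ≈ 562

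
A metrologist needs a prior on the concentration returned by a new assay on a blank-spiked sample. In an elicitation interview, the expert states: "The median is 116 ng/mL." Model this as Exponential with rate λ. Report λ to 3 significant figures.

Exponential median = ln 2 / λ, so λ = ln 2 / 116.0 = 0.00598.

λ ≈ 0.00598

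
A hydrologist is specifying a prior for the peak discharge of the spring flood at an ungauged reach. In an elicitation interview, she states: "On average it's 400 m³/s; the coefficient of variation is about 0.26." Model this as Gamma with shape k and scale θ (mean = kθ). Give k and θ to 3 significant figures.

For Gamma(k, scale θ): mean = kθ, variance = kθ², so CV = 1/√k.
CV = 0.26, hence k = 1/CV² = 14.8.
Then θ = mean/k = 400/14.8 = 27.

k ≈ 14.8, θ ≈ 27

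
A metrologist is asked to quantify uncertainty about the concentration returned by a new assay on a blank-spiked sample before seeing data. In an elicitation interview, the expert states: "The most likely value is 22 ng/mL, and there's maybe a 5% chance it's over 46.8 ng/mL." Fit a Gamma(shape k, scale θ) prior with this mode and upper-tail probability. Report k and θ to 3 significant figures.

k ≈ 5.84, θ ≈ 4.54

Gamma(k,θ) with k>1 has mode (k−1)θ, so θ = 22/(k−1).
Need P(X < 46.8) = 0.95 with θ tied to k this way. Start at k = 2, θ = 22: P(X<46.8) ≈ 0.627.
Too low — raise k to concentrate. Iterating converges to k ≈ 5.84.
Then θ = 22/(5.84−1) ≈ 4.54.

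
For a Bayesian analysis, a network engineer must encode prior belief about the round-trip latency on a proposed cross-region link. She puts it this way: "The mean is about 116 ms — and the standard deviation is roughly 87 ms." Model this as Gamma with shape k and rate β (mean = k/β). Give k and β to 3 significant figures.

k ≈ 1.78, β ≈ 0.0153

For Gamma(k, rate β): mean = k/β, variance = k/β², so CV = 1/√k.
CV = SD/mean = 87/116 = 0.75, hence k = 1/CV² = 1.78.
Then β = k/mean = 1.78/116 = 0.0153.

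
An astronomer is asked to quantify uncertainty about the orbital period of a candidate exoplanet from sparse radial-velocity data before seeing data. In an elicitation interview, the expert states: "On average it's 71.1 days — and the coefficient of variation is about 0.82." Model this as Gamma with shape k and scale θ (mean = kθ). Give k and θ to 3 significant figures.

k ≈ 1.49, θ ≈ 47.8

For Gamma(k, scale θ): mean = kθ, variance = kθ², so CV = 1/√k.
CV = 0.82, hence k = 1/CV² = 1.49.
Then θ = mean/k = 71.1/1.49 = 47.8.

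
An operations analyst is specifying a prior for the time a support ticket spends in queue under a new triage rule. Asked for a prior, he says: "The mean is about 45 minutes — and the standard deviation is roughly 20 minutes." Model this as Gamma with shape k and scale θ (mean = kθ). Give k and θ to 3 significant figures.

k ≈ 5.06, θ ≈ 8.89

For Gamma(k, scale θ): mean = kθ, variance = kθ², so CV = 1/√k.
CV = SD/mean = 20/45 = 0.4444, hence k = 1/CV² = 5.06.
Then θ = mean/k = 45/5.06 = 8.89.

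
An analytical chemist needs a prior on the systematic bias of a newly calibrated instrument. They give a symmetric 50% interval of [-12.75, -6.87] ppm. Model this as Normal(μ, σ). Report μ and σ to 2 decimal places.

μ = -9.81, σ = 4.36

A symmetric 50% interval runs μ ± z·σ with z = 0.6745.
Half-width = 2.94, so σ = 2.94/0.6745 = 4.36.
μ is the interval midpoint, -9.81.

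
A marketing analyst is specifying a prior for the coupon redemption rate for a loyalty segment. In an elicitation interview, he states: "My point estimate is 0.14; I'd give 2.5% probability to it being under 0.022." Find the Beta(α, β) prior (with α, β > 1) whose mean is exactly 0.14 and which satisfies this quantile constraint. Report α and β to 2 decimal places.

α ≈ 2.23, β ≈ 13.71

With mean 0.14 fixed, write α = 0.14s, β = 0.86s where s = α+β.
Need P(θ < 0.022) = 0.025 under Beta(0.14s, 0.86s). Normal approximation: (q−m)/√(m(1−m)/s) ≈ z_{0.025} = -1.96, so s ≈ 0.14·0.86·(-1.96)²/(0.022−0.14)² = 33.2.
At s = 33.2: P(θ<0.022) ≈ 0.001. Adjusting to match 0.025 gives s ≈ 15.94.
So α = 0.14·15.94 ≈ 2.23, β = 0.86·15.94 ≈ 13.71.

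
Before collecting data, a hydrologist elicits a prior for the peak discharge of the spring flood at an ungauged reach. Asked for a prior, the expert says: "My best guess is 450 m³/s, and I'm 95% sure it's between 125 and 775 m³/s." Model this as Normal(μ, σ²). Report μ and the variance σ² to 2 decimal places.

μ = 450.00, σ² = 27496.06

A symmetric 95% interval runs μ ± z·σ with z = 1.96.
Half-width = 325, so σ = 325/1.96 = 165.819 and σ² = 27496.06.
μ is the stated best guess, 450.00.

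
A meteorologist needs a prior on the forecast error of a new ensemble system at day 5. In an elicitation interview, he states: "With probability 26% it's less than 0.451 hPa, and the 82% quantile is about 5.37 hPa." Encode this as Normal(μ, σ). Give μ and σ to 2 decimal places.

For Normal(μ,σ), the p-quantile is μ + z_p·σ. Here z_{0.26} = -0.6433, z_{0.82} = 0.9154.
So 0.451 = μ − 0.6433σ and 5.37 = μ + 0.9154σ.
Subtracting: σ = (5.37 − 0.451)/(0.9154 − (-0.6433)) = 3.16.
Then μ = 0.451 − (-0.6433)·3.16 = 2.48.

μ = 2.48, σ = 3.16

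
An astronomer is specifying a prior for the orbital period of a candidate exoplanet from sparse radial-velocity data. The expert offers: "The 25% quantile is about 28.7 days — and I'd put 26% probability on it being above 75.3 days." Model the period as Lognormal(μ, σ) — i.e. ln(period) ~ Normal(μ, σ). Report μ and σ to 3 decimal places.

μ ≈ 3.851, σ ≈ 0.732

If T ~ Lognormal(μ,σ) then ln T ~ Normal(μ,σ), so the p-quantile of ln T is μ + z_p·σ.
ln(28.7) = 3.357 and ln(75.3) = 4.321; z_{0.25} = -0.6745, z_{0.74} = 0.6433.
σ = (4.321 − 3.357)/(0.6433 − (-0.6745)) = 0.732.
μ = 3.357 − (-0.6745)·0.732 = 3.851.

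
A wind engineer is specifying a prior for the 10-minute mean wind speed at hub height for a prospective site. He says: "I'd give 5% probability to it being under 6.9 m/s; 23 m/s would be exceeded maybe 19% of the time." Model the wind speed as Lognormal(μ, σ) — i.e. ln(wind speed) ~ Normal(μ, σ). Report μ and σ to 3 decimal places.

If T ~ Lognormal(μ,σ) then ln T ~ Normal(μ,σ), so the p-quantile of ln T is μ + z_p·σ.
ln(6.9) = 1.932 and ln(23) = 3.135; z_{0.05} = -1.645, z_{0.81} = 0.8779.
σ = (3.135 − 1.932)/(0.8779 − (-1.645)) = 0.477.
μ = 1.932 − (-1.645)·0.477 = 2.717.

μ ≈ 2.717, σ ≈ 0.477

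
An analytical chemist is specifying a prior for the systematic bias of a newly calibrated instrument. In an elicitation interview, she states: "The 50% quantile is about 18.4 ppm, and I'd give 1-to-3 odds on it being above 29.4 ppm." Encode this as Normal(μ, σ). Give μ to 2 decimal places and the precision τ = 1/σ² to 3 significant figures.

μ = 18.40, τ = 0.00376

The p-quantile of Normal(μ,σ) is μ + z_p·σ, with z_{0.5} = 0 and z_{0.75} = 0.6745.
Eliminate σ: μ = (z₂·x₁ − z₁·x₂)/(z₂ − z₁) = (0.6745·18.4 − (0)·29.4)/0.6745 = 18.40.
Then σ = (x₂ − x₁)/(z₂ − z₁) = (29.4 − 18.4)/0.6745 = 16.31.
Precision τ = 1/σ² = 1/16.31² = 0.00376.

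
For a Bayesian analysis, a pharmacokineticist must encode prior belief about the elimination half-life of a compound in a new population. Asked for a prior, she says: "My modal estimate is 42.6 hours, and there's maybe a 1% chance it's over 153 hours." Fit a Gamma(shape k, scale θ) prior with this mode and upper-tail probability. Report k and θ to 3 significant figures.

k ≈ 3.63, θ ≈ 16.2

Gamma(k,θ) with k>1 has mode (k−1)θ, so θ = 42.6/(k−1).
Need P(X < 153) = 0.99 with θ tied to k this way. Start at k = 2, θ = 42.6: P(X<153) ≈ 0.873.
Too low — raise k to concentrate. Iterating converges to k ≈ 3.63.
Then θ = 42.6/(3.63−1) ≈ 16.2.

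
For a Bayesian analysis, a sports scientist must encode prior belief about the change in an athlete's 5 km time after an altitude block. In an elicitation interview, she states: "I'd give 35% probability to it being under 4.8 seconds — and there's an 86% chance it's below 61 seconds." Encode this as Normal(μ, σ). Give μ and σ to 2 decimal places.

The p-quantile of Normal(μ,σ) is μ + z_p·σ, with z_{0.35} = -0.3853 and z_{0.86} = 1.08.
Eliminate σ: μ = (z₂·x₁ − z₁·x₂)/(z₂ − z₁) = (1.08·4.8 − (-0.3853)·61)/1.466 = 19.58.
Then σ = (x₂ − x₁)/(z₂ − z₁) = (61 − 4.8)/1.466 = 38.35.

μ = 19.58, σ = 38.35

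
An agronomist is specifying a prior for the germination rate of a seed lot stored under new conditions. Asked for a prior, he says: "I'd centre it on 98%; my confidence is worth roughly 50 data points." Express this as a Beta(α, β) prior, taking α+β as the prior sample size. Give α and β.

α = 49, β = 1

Under the effective-sample-size interpretation, Beta(α, β) has prior mean α/(α+β) and prior sample size α+β.
So α+β = 50 and α/(α+β) = 0.98, giving α = 0.98·50 = 49 and β = 50 − 49 = 1.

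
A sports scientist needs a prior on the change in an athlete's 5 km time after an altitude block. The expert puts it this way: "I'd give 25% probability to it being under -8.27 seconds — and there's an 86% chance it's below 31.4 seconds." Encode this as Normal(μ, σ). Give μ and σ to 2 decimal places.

The p-quantile of Normal(μ,σ) is μ + z_p·σ, with z_{0.25} = -0.6745 and z_{0.86} = 1.08.
Eliminate σ: μ = (z₂·x₁ − z₁·x₂)/(z₂ − z₁) = (1.08·-8.27 − (-0.6745)·31.4)/1.755 = 6.98.
Then σ = (x₂ − x₁)/(z₂ − z₁) = (31.4 − -8.27)/1.755 = 22.61.

μ = 6.98, σ = 22.61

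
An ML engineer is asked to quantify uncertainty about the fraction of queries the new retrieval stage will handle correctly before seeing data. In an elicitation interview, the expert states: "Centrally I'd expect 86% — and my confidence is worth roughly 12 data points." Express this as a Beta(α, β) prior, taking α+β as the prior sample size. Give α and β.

α = 10.32, β = 1.68

Under the effective-sample-size interpretation, Beta(α, β) has prior mean α/(α+β) and prior sample size α+β.
So α+β = 12 and α/(α+β) = 0.86, giving α = 0.86·12 = 10.32 and β = 12 − 10.32 = 1.68.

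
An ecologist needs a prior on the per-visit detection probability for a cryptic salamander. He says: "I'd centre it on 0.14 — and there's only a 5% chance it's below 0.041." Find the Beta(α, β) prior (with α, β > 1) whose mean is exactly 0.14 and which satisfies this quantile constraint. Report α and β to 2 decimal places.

With mean 0.14 fixed, write α = 0.14s, β = 0.86s where s = α+β.
Need P(θ < 0.041) = 0.05 under Beta(0.14s, 0.86s). Normal approximation: (q−m)/√(m(1−m)/s) ≈ z_{0.05} = -1.64, so s ≈ 0.14·0.86·(-1.64)²/(0.041−0.14)² = 33.2.
At s = 33.2: P(θ<0.041) ≈ 0.016. Adjusting to match 0.05 gives s ≈ 21.27.
So α = 0.14·21.27 ≈ 2.98, β = 0.86·21.27 ≈ 18.29.

α ≈ 2.98, β ≈ 18.29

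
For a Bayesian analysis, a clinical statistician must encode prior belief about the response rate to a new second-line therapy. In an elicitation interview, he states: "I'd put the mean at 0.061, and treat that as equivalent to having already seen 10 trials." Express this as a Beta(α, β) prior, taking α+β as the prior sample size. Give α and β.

α = 0.61, β = 9.39

Under the effective-sample-size interpretation, Beta(α, β) has prior mean α/(α+β) and prior sample size α+β.
So α+β = 10 and α/(α+β) = 0.061, giving α = 0.061·10 = 0.61 and β = 10 − 0.61 = 9.39.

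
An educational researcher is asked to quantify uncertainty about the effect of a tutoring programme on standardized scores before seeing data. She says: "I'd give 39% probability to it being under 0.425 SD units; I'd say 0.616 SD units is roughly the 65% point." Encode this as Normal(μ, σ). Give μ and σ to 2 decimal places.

The p-quantile of Normal(μ,σ) is μ + z_p·σ, with z_{0.39} = -0.2793 and z_{0.65} = 0.3853.
Eliminate σ: μ = (z₂·x₁ − z₁·x₂)/(z₂ − z₁) = (0.3853·0.425 − (-0.2793)·0.616)/0.6646 = 0.51.
Then σ = (x₂ − x₁)/(z₂ − z₁) = (0.616 − 0.425)/0.6646 = 0.29.

μ = 0.51, σ = 0.29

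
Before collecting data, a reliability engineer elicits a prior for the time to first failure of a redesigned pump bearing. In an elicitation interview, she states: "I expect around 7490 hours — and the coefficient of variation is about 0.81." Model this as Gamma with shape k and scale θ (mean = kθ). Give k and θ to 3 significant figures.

k ≈ 1.52, θ ≈ 4910

For Gamma(k, scale θ): mean = kθ, variance = kθ², so CV = 1/√k.
CV = 0.81, hence k = 1/CV² = 1.52.
Then θ = mean/k = 7490/1.52 = 4910.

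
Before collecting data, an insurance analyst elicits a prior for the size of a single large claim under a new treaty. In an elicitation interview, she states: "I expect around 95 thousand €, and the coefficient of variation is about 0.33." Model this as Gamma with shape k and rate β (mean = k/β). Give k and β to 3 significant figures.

For Gamma(k, rate β): mean = k/β, variance = k/β², so CV = 1/√k.
CV = 0.33, hence k = 1/CV² = 9.18.
Then β = k/mean = 9.18/95 = 0.0967.

k ≈ 9.18, β ≈ 0.0967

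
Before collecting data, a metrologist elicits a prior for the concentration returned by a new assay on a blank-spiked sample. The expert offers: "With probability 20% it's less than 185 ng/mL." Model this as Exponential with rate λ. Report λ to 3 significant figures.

P(T < 185.0) = 1 − e^(−λ·185.0) = 0.2, so λ = −ln(1−0.2)/185.0 = −ln(0.8)/185.0 = 0.00121.

λ ≈ 0.00121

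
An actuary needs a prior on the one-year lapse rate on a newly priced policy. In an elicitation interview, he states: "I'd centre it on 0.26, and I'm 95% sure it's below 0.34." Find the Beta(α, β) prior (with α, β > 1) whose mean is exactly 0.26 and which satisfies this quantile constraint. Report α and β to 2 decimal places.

α ≈ 22.62, β ≈ 64.38

With mean 0.26 fixed, write α = 0.26s, β = 0.74s where s = α+β.
Need P(θ < 0.34) = 0.95 under Beta(0.26s, 0.74s). Normal approximation: (q−m)/√(m(1−m)/s) ≈ z_{0.95} = 1.64, so s ≈ 0.26·0.74·(1.64)²/(0.34−0.26)² = 81.3.
At s = 81.3: P(θ<0.34) ≈ 0.944. Adjusting to match 0.95 gives s ≈ 87.00.
So α = 0.26·87.00 ≈ 22.62, β = 0.74·87.00 ≈ 64.38.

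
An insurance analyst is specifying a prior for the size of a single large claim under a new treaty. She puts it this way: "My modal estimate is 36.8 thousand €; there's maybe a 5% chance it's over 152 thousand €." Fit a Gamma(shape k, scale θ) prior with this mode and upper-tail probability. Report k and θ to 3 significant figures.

k ≈ 2.24, θ ≈ 29.6

Gamma(k,θ) with k>1 has mode (k−1)θ, so θ = 36.8/(k−1).
Need P(X < 152) = 0.95 with θ tied to k this way. Start at k = 2, θ = 36.8: P(X<152) ≈ 0.918.
Too low — raise k to concentrate. Iterating converges to k ≈ 2.24.
Then θ = 36.8/(2.24−1) ≈ 29.6.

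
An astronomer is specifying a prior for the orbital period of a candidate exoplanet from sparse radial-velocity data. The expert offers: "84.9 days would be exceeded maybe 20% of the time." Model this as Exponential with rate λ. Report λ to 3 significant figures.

P(T > 84.9) = e^(−λ·84.9) = 0.2, so λ = −ln(0.2)/84.9 = 0.019.

λ ≈ 0.019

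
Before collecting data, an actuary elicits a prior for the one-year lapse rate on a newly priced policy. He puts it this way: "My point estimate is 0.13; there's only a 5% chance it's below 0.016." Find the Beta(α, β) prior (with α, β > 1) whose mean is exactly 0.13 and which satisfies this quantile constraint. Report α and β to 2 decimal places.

α ≈ 1.45, β ≈ 9.68

With mean 0.13 fixed, write α = 0.13s, β = 0.87s where s = α+β.
Need P(θ < 0.016) = 0.05 under Beta(0.13s, 0.87s). Normal approximation: (q−m)/√(m(1−m)/s) ≈ z_{0.05} = -1.64, so s ≈ 0.13·0.87·(-1.64)²/(0.016−0.13)² = 23.5.
At s = 23.5: P(θ<0.016) ≈ 0.005. Adjusting to match 0.05 gives s ≈ 11.13.
So α = 0.13·11.13 ≈ 1.45, β = 0.87·11.13 ≈ 9.68.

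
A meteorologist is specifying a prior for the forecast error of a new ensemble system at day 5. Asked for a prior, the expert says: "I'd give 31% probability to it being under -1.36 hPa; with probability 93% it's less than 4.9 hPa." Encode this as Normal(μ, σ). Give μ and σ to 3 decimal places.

The p-quantile of Normal(μ,σ) is μ + z_p·σ, with z_{0.31} = -0.4959 and z_{0.93} = 1.476.
Eliminate σ: μ = (z₂·x₁ − z₁·x₂)/(z₂ − z₁) = (1.476·-1.36 − (-0.4959)·4.9)/1.972 = 0.214.
Then σ = (x₂ − x₁)/(z₂ − z₁) = (4.9 − -1.36)/1.972 = 3.175.

μ = 0.214, σ = 3.175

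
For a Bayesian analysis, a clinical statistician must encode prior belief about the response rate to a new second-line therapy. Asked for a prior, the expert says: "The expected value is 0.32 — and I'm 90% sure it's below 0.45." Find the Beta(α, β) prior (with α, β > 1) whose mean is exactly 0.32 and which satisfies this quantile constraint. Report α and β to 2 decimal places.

α ≈ 7.01, β ≈ 14.89

With mean 0.32 fixed, write α = 0.32s, β = 0.68s where s = α+β.
Need P(θ < 0.45) = 0.9 under Beta(0.32s, 0.68s). Normal approximation: (q−m)/√(m(1−m)/s) ≈ z_{0.9} = 1.28, so s ≈ 0.32·0.68·(1.28)²/(0.45−0.32)² = 21.1.
At s = 21.1: P(θ<0.45) ≈ 0.896. Adjusting to match 0.9 gives s ≈ 21.90.
So α = 0.32·21.90 ≈ 7.01, β = 0.68·21.90 ≈ 14.89.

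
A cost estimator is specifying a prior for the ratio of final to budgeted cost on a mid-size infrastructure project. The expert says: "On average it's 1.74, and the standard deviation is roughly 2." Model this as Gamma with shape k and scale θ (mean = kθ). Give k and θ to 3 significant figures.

k ≈ 0.757, θ ≈ 2.3

For Gamma(k, scale θ): mean = kθ, variance = kθ², so CV = 1/√k.
CV = SD/mean = 2/1.74 = 1.149, hence k = 1/CV² = 0.757.
Then θ = mean/k = 1.74/0.757 = 2.3.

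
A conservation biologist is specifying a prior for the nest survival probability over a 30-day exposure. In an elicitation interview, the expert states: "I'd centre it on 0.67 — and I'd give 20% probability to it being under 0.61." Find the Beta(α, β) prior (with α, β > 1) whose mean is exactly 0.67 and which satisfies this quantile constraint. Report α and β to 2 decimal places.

α ≈ 28.40, β ≈ 13.99

With mean 0.67 fixed, write α = 0.67s, β = 0.33s where s = α+β.
Need P(θ < 0.61) = 0.2 under Beta(0.67s, 0.33s). Normal approximation: (q−m)/√(m(1−m)/s) ≈ z_{0.2} = -0.842, so s ≈ 0.67·0.33·(-0.842)²/(0.61−0.67)² = 43.5.
At s = 43.5: P(θ<0.61) ≈ 0.197. Adjusting to match 0.2 gives s ≈ 42.38.
So α = 0.67·42.38 ≈ 28.40, β = 0.33·42.38 ≈ 13.99.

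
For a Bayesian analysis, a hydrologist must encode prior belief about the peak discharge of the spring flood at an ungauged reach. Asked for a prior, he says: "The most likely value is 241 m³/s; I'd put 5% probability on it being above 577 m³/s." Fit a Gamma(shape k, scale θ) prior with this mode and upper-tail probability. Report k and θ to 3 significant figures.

Gamma(k,θ) with k>1 has mode (k−1)θ, so θ = 241/(k−1).
Need P(X < 577) = 0.95 with θ tied to k this way. Start at k = 2, θ = 241: P(X<577) ≈ 0.690.
Too low — raise k to concentrate. Iterating converges to k ≈ 4.58.
Then θ = 241/(4.58−1) ≈ 67.3.

k ≈ 4.58, θ ≈ 67.3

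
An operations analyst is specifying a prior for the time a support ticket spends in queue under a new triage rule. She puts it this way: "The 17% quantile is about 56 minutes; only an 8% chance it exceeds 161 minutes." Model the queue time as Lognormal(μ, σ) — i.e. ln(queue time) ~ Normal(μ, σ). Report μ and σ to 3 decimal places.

μ ≈ 4.452, σ ≈ 0.448

If T ~ Lognormal(μ,σ) then ln T ~ Normal(μ,σ), so the p-quantile of ln T is μ + z_p·σ.
ln(56) = 4.025 and ln(161) = 5.081; z_{0.17} = -0.9542, z_{0.92} = 1.405.
σ = (5.081 − 4.025)/(1.405 − (-0.9542)) = 0.448.
μ = 4.025 − (-0.9542)·0.448 = 4.452.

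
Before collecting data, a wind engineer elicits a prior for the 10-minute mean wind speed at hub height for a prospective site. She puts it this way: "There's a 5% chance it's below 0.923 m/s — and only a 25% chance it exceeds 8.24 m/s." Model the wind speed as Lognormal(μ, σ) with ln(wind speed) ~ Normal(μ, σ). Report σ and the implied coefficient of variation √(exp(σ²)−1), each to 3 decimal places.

If T ~ Lognormal(μ,σ) then ln T ~ Normal(μ,σ), so the p-quantile of ln T is μ + z_p·σ.
ln(0.923) = -0.08013 and ln(8.24) = 2.109; z_{0.05} = -1.645, z_{0.75} = 0.6745.
σ = (2.109 − -0.08013)/(0.6745 − (-1.645)) = 0.944.
μ = -0.08013 − (-1.645)·0.944 = 1.472.
CV = √(exp(σ²)−1) = √(exp(0.8909)−1) = 1.199.

σ ≈ 0.944, CV ≈ 1.199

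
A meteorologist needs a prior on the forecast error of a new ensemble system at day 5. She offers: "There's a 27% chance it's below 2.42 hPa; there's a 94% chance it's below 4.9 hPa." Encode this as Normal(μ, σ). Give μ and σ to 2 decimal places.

μ = 3.12, σ = 1.14

The p-quantile of Normal(μ,σ) is μ + z_p·σ, with z_{0.27} = -0.6128 and z_{0.94} = 1.555.
Eliminate σ: μ = (z₂·x₁ − z₁·x₂)/(z₂ − z₁) = (1.555·2.42 − (-0.6128)·4.9)/2.168 = 3.12.
Then σ = (x₂ − x₁)/(z₂ − z₁) = (4.9 − 2.42)/2.168 = 1.14.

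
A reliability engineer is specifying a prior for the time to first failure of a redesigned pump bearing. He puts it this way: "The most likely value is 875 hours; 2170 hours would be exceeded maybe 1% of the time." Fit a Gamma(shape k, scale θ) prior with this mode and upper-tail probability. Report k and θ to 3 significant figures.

Gamma(k,θ) with k>1 has mode (k−1)θ, so θ = 875/(k−1).
Need P(X < 2170) = 0.99 with θ tied to k this way. Start at k = 2, θ = 875: P(X<2170) ≈ 0.709.
Too low — raise k to concentrate. Iterating converges to k ≈ 6.7.
Then θ = 875/(6.7−1) ≈ 154.

k ≈ 6.7, θ ≈ 154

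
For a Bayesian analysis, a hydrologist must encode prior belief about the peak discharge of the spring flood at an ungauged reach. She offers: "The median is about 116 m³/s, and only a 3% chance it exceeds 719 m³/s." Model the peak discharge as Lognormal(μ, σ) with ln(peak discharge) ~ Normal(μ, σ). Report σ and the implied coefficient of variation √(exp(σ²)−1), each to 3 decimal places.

σ ≈ 0.970, CV ≈ 1.250

If T ~ Lognormal(μ,σ) then ln T ~ Normal(μ,σ), so the p-quantile of ln T is μ + z_p·σ.
ln(116) = 4.754 and ln(719) = 6.578; z_{0.5} = 0, z_{0.97} = 1.881.
σ = (6.578 − 4.754)/(1.881 − (0)) = 0.970.
μ = 4.754 − (0)·0.970 = 4.754.
CV = √(exp(σ²)−1) = √(exp(0.9408)−1) = 1.250.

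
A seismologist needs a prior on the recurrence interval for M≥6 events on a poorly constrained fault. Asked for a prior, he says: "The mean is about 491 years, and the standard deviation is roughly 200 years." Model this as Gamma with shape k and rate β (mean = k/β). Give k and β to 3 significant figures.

k ≈ 6.03, β ≈ 0.0123

For Gamma(k, rate β): mean = k/β, variance = k/β², so CV = 1/√k.
CV = SD/mean = 200/491 = 0.4073, hence k = 1/CV² = 6.03.
Then β = k/mean = 6.03/491 = 0.0123.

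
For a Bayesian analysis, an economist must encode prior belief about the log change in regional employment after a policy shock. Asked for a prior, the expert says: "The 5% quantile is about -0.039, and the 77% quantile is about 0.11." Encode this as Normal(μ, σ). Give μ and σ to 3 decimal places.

μ = 0.064, σ = 0.063

The p-quantile of Normal(μ,σ) is μ + z_p·σ, with z_{0.05} = -1.645 and z_{0.77} = 0.7388.
Eliminate σ: μ = (z₂·x₁ − z₁·x₂)/(z₂ − z₁) = (0.7388·-0.039 − (-1.645)·0.11)/2.384 = 0.064.
Then σ = (x₂ − x₁)/(z₂ − z₁) = (0.11 − -0.039)/2.384 = 0.063.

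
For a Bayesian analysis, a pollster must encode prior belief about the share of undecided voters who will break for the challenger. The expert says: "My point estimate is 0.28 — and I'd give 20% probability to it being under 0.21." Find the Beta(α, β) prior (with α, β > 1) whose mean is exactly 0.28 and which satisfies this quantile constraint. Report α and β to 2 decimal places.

α ≈ 8.43, β ≈ 21.67

With mean 0.28 fixed, write α = 0.28s, β = 0.72s where s = α+β.
Need P(θ < 0.21) = 0.2 under Beta(0.28s, 0.72s). Normal approximation: (q−m)/√(m(1−m)/s) ≈ z_{0.2} = -0.842, so s ≈ 0.28·0.72·(-0.842)²/(0.21−0.28)² = 29.1.
At s = 29.1: P(θ<0.21) ≈ 0.204. Adjusting to match 0.2 gives s ≈ 30.10.
So α = 0.28·30.10 ≈ 8.43, β = 0.72·30.10 ≈ 21.67.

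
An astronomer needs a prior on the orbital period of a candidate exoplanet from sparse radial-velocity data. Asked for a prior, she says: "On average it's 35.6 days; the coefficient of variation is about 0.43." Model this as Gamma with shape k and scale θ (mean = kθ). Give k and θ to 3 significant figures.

For Gamma(k, scale θ): mean = kθ, variance = kθ², so CV = 1/√k.
CV = 0.43, hence k = 1/CV² = 5.41.
Then θ = mean/k = 35.6/5.41 = 6.58.

k ≈ 5.41, θ ≈ 6.58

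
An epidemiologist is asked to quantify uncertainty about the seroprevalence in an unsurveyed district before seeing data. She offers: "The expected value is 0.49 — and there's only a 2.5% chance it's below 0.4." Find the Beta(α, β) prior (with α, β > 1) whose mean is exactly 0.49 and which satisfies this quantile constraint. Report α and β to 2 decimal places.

With mean 0.49 fixed, write α = 0.49s, β = 0.51s where s = α+β.
Need P(θ < 0.4) = 0.025 under Beta(0.49s, 0.51s). Normal approximation: (q−m)/√(m(1−m)/s) ≈ z_{0.025} = -1.96, so s ≈ 0.49·0.51·(-1.96)²/(0.4−0.49)² = 118.5.
At s = 118.5: P(θ<0.4) ≈ 0.024. Adjusting to match 0.025 gives s ≈ 116.66.
So α = 0.49·116.66 ≈ 57.16, β = 0.51·116.66 ≈ 59.49.

α ≈ 57.16, β ≈ 59.49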